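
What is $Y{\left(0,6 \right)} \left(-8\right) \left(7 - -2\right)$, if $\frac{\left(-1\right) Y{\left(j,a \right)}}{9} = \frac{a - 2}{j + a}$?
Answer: $432$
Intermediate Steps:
$Y{\left(j,a \right)} = - \frac{9 \left(-2 + a\right)}{a + j}$ ($Y{\left(j,a \right)} = - 9 \frac{a - 2}{j + a} = - 9 \frac{-2 + a}{a + j} = - \frac{9 \left(-2 + a\right)}{a + j}$)
$Y{\left(0,6 \right)} \left(-8\right) \left(7 - -2\right) = \frac{9 \left(2 - 6\right)}{6 + 0} \left(-8\right) \left(7 - -2\right) = \frac{9 \left(2 - 6\right)}{6} \left(-8\right) \left(7 + 2\right) = 9 \cdot \frac{1}{6} \left(-4\right) \left(-8\right) 9 = \left(-6\right) \left(-8\right) 9 = 48 \cdot 9 = 432$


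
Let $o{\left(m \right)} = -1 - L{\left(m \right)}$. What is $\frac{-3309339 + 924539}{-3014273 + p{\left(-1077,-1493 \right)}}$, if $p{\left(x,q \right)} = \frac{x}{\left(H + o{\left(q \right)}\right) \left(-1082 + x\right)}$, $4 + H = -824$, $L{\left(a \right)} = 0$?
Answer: $\frac{106708531820}{134874474337} \approx 0.79117$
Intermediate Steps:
$o{\left(m \right)} = -1$ ($o{\left(m \right)} = -1 - 0 = -1 + 0 = -1$)
$H = -828$ ($H = -4 - 824 = -828$)
$p{\left(x,q \right)} = \frac{x}{896978 - 829 x}$ ($p{\left(x,q \right)} = \frac{x}{\left(-828 - 1\right) \left(-1082 + x\right)} = \frac{x}{\left(-829\right) \left(-1082 + x\right)} = \frac{x}{896978 - 829 x}$)
$\frac{-3309339 + 924539}{-3014273 + p{\left(-1077,-1493 \right)}} = \frac{-3309339 + 924539}{-3014273 - - \frac{1077}{-896978 + 829 \left(-1077\right)}} = - \frac{2384800}{-3014273 - - \frac{1077}{-896978 - 892833}} = - \frac{2384800}{-3014273 - - \frac{1077}{-1789811}} = - \frac{2384800}{-3014273 - \left(-1077\right) \left(- \frac{1}{1789811}\right)} = - \frac{2384800}{-3014273 - \frac{1077}{1789811}} = - \frac{2384800}{- \frac{5394978973480}{1789811}} = \left(-2384800\right) \left(- \frac{1789811}{5394978973480}\right) = \frac{106708531820}{134874474337}$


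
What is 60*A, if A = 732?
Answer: 43920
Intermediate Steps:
60*A = 60*732 = 43920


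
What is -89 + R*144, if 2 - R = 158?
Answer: -22553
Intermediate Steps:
R = -156 (R = 2 - 1*158 = 2 - 158 = -156)
-89 + R*144 = -89 - 156*144 = -89 - 22464 = -22553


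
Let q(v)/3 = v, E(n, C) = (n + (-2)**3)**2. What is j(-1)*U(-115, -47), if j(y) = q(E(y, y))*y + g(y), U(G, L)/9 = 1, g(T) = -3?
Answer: -2214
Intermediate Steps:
E(n, C) = (-8 + n)**2 (E(n, C) = (n - 8)**2 = (-8 + n)**2)
q(v) = 3*v
U(G, L) = 9 (U(G, L) = 9*1 = 9)
j(y) = -3 + 3*y*(-8 + y)**2 (j(y) = (3*(-8 + y)**2)*y - 3 = 3*y*(-8 + y)**2 - 3 = -3 + 3*y*(-8 + y)**2)
j(-1)*U(-115, -47) = (-3 + 3*(-1)*(-8 - 1)**2)*9 = (-3 + 3*(-1)*(-9)**2)*9 = (-3 + 3*(-1)*81)*9 = (-3 - 243)*9 = -246*9 = -2214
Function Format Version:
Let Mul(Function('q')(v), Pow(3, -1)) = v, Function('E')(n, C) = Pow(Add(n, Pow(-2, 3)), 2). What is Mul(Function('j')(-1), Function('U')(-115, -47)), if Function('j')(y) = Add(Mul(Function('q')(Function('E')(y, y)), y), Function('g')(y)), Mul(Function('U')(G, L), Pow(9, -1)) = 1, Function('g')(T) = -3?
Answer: -2214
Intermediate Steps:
Function('E')(n, C) = Pow(Add(-8, n), 2) (Function('E')(n, C) = Pow(Add(n, -8), 2) = Pow(Add(-8, n), 2))
Function('q')(v) = Mul(3, v)
Function('U')(G, L) = 9 (Function('U')(G, L) = Mul(9, 1) = 9)
Function('j')(y) = Add(-3, Mul(3, y, Pow(Add(-8, y), 2))) (Function('j')(y) = Add(Mul(Mul(3, Pow(Add(-8, y), 2)), y), -3) = Add(Mul(3, y, Pow(Add(-8, y), 2)), -3) = Add(-3, Mul(3, y, Pow(Add(-8, y), 2))))
Mul(Function('j')(-1), Function('U')(-115, -47)) = Mul(Add(-3, Mul(3, -1, Pow(Add(-8, -1), 2))), 9) = Mul(Add(-3, Mul(3, -1, Pow(-9, 2))), 9) = Mul(Add(-3, Mul(3, -1, 81)), 9) = Mul(Add(-3, -243), 9) = Mul(-246, 9) = -2214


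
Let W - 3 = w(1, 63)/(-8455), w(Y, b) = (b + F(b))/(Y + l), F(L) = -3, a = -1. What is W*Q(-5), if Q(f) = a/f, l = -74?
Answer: 370341/617215 ≈ 0.60002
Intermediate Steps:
w(Y, b) = (-3 + b)/(-74 + Y) (w(Y, b) = (b - 3)/(Y - 74) = (-3 + b)/(-74 + Y))
Q(f) = -1/f
W = 370341/123443 (W = 3 + ((-3 + 63)/(-74 + 1))/(-8455) = 3 + (60/(-73))*(-1/8455) = 3 - 1/73*60*(-1/8455) = 3 - 60/73*(-1/8455) = 3 + 12/123443 = 370341/123443 ≈ 3.0001)
W*Q(-5) = 370341*(-1/(-5))/123443 = 370341*(-1*(-⅕))/123443 = (370341/123443)*(⅕) = 370341/617215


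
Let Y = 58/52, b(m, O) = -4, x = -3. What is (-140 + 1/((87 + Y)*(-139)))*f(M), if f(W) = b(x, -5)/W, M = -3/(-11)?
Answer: 653882328/318449 ≈ 2053.3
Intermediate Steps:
M = 3/11 (M = -3*(-1/11) = 3/11 ≈ 0.27273)
f(W) = -4/W
Y = 29/26 (Y = 58*(1/52) = 29/26 ≈ 1.1154)
(-140 + 1/((87 + Y)*(-139)))*f(M) = (-140 + 1/((87 + 29/26)*(-139)))*(-4/3/11) = (-140 - 1/139/(2291/26))*(-4*11/3) = (-140 + (26/2291)*(-1/139))*(-44/3) = (-140 - 26/318449)*(-44/3) = -44582886/318449*(-44/3) = 653882328/318449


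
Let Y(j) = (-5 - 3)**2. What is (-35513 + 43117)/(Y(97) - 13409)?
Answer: -7604/13345 ≈ -0.56980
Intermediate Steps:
Y(j) = 64 (Y(j) = (-8)**2 = 64)
(-35513 + 43117)/(Y(97) - 13409) = (-35513 + 43117)/(64 - 13409) = 7604/(-13345) = 7604*(-1/13345) = -7604/13345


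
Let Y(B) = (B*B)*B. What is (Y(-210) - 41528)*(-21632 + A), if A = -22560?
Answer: 411097317376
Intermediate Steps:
Y(B) = B³ (Y(B) = B²*B = B³)
(Y(-210) - 41528)*(-21632 + A) = ((-210)³ - 41528)*(-21632 - 22560) = (-9261000 - 41528)*(-44192) = -9302528*(-44192) = 411097317376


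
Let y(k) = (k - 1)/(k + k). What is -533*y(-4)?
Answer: -2665/8 ≈ -333.13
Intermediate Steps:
y(k) = (-1 + k)/(2*k) (y(k) = (-1 + k)/((2*k)) = (-1 + k)*(1/(2*k)) = (-1 + k)/(2*k))
-533*y(-4) = -533*(-1 - 4)/(2*(-4)) = -533*(-1)*(-5)/(2*4) = -533*5/8 = -2665/8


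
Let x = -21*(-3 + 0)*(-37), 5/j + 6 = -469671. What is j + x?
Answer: -1094817092/469677 ≈ -2331.0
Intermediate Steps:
j = -5/469677 (j = 5/(-6 - 469671) = 5/(-469677) = 5*(-1/469677) = -5/469677 ≈ -1.0646e-5)
x = -2331 (x = -(-63)*(-37) = -21*(-3)*(-37) = 63*(-37) = -2331)
j + x = -5/469677 - 2331 = -1094817092/469677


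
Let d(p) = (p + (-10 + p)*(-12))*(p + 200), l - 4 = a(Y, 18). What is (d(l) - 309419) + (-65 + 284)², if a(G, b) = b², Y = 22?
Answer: -2103122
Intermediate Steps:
l = 328 (l = 4 + 18² = 4 + 324 = 328)
d(p) = (120 - 11*p)*(200 + p) (d(p) = (p + (120 - 12*p))*(200 + p) = (120 - 11*p)*(200 + p))
(d(l) - 309419) + (-65 + 284)² = ((24000 - 2080*328 - 11*328²) - 309419) + (-65 + 284)² = ((24000 - 682240 - 11*107584) - 309419) + 219² = ((24000 - 682240 - 1183424) - 309419) + 47961 = (-1841664 - 309419) + 47961 = -2151083 + 47961 = -2103122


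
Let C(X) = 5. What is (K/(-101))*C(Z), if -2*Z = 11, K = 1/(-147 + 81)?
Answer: 5/6666 ≈ 0.00075008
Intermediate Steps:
K = -1/66 (K = 1/(-66) = -1/66 ≈ -0.015152)
Z = -11/2 (Z = -½*11 = -11/2 ≈ -5.5000)
(K/(-101))*C(Z) = -1/66/(-101)*5 = -1/66*(-1/101)*5 = (1/6666)*5 = 5/6666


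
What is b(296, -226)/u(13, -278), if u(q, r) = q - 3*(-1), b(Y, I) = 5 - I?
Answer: 231/16 ≈ 14.438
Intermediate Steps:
u(q, r) = 3 + q (u(q, r) = q + 3 = 3 + q)
b(296, -226)/u(13, -278) = (5 - 1*(-226))/(3 + 13) = (5 + 226)/16 = 231*(1/16) = 231/16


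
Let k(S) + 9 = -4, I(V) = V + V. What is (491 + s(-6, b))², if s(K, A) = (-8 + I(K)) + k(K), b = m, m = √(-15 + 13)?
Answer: 209764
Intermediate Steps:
I(V) = 2*V
k(S) = -13 (k(S) = -9 - 4 = -13)
m = I*√2 (m = √(-2) = I*√2 ≈ 1.4142*I)
b = I*√2 ≈ 1.4142*I
s(K, A) = -21 + 2*K (s(K, A) = (-8 + 2*K) - 13 = -21 + 2*K)
(491 + s(-6, b))² = (491 + (-21 + 2*(-6)))² = (491 + (-21 - 12))² = (491 - 33)² = 458² = 209764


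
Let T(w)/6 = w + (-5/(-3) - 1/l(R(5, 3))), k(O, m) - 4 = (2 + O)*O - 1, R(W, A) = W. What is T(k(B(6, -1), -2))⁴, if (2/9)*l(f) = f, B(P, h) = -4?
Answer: 1665379926016/50625 ≈ 3.2896e+7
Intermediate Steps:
k(O, m) = 3 + O*(2 + O) (k(O, m) = 4 + ((2 + O)*O - 1) = 4 + (O*(2 + O) - 1) = 4 + (-1 + O*(2 + O)) = 3 + O*(2 + O))
l(f) = 9*f/2
T(w) = 146/15 + 6*w (T(w) = 6*(w + (-5/(-3) - 1/((9/2)*5))) = 6*(w + (-5*(-⅓) - 1/45/2)) = 6*(w + (5/3 - 1*2/45)) = 6*(w + (5/3 - 2/45)) = 6*(w + 73/45) = 6*(73/45 + w) = 146/15 + 6*w)
T(k(B(6, -1), -2))⁴ = (146/15 + 6*(3 + (-4)² + 2*(-4)))⁴ = (146/15 + 6*(3 + 16 - 8))⁴ = (146/15 + 6*11)⁴ = (146/15 + 66)⁴ = (1136/15)⁴ = 1665379926016/50625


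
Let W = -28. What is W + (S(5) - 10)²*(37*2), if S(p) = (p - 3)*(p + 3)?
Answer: 2636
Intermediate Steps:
S(p) = (-3 + p)*(3 + p)
W + (S(5) - 10)²*(37*2) = -28 + ((-9 + 5²) - 10)²*(37*2) = -28 + ((-9 + 25) - 10)²*74 = -28 + (16 - 10)²*74 = -28 + 6²*74 = -28 + 36*74 = -28 + 2664 = 2636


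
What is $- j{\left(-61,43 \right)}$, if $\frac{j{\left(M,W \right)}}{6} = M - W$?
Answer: $624$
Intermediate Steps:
$j{\left(M,W \right)} = - 6 W + 6 M$ ($j{\left(M,W \right)} = 6 \left(M - W\right) = - 6 W + 6 M$)
$- j{\left(-61,43 \right)} = - (\left(-6\right) 43 + 6 \left(-61\right)) = - (-258 - 366) = \left(-1\right) \left(-624\right) = 624$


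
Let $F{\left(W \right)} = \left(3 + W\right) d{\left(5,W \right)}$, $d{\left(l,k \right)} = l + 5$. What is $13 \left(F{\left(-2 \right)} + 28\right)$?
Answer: $494$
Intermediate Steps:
$d{\left(l,k \right)} = 5 + l$
$F{\left(W \right)} = 30 + 10 W$ ($F{\left(W \right)} = \left(3 + W\right) \left(5 + 5\right) = \left(3 + W\right) 10 = 30 + 10 W$)
$13 \left(F{\left(-2 \right)} + 28\right) = 13 \left(\left(30 + 10 \left(-2\right)\right) + 28\right) = 13 \left(\left(30 - 20\right) + 28\right) = 13 \left(10 + 28\right) = 13 \cdot 38 = 494$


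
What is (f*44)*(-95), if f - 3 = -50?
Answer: 196460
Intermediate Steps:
f = -47 (f = 3 - 50 = -47)
(f*44)*(-95) = -47*44*(-95) = -2068*(-95) = 196460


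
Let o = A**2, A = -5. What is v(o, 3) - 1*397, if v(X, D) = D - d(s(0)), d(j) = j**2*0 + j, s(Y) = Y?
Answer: -394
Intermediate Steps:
d(j) = j (d(j) = 0 + j = j)
o = 25 (o = (-5)**2 = 25)
v(X, D) = D (v(X, D) = D - 1*0 = D + 0 = D)
v(o, 3) - 1*397 = 3 - 1*397 = 3 - 397 = -394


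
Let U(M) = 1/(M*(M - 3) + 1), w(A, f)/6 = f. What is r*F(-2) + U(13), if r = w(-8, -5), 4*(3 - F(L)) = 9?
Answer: -5893/262 ≈ -22.492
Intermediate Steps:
w(A, f) = 6*f
F(L) = ¾ (F(L) = 3 - ¼*9 = 3 - 9/4 = ¾)
U(M) = 1/(1 + M*(-3 + M)) (U(M) = 1/(M*(-3 + M) + 1) = 1/(1 + M*(-3 + M)))
r = -30 (r = 6*(-5) = -30)
r*F(-2) + U(13) = -30*¾ + 1/(1 + 13² - 3*13) = -45/2 + 1/(1 + 169 - 39) = -45/2 + 1/131 = -5893/262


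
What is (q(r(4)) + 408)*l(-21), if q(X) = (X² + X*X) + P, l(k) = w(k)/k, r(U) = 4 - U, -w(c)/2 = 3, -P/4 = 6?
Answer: 768/7 ≈ 109.71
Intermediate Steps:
P = -24 (P = -4*6 = -24)
w(c) = -6 (w(c) = -2*3 = -6)
l(k) = -6/k
q(X) = -24 + 2*X² (q(X) = (X² + X*X) - 24 = (X² + X²) - 24 = 2*X² - 24 = -24 + 2*X²)
(q(r(4)) + 408)*l(-21) = ((-24 + 2*(4 - 1*4)²) + 408)*(-6/(-21)) = ((-24 + 2*(4 - 4)²) + 408)*(-6*(-1/21)) = ((-24 + 2*0²) + 408)*(2/7) = ((-24 + 2*0) + 408)*(2/7) = ((-24 + 0) + 408)*(2/7) = (-24 + 408)*(2/7) = 384*(2/7) = 768/7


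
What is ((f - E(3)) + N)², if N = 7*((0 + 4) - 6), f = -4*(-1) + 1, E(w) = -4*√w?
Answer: 129 - 72*√3 ≈ 4.2923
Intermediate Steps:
f = 5 (f = 4 + 1 = 5)
N = -14 (N = 7*(4 - 6) = 7*(-2) = -14)
((f - E(3)) + N)² = ((5 - (-4)*√3) - 14)² = ((5 + 4*√3) - 14)² = (-9 + 4*√3)²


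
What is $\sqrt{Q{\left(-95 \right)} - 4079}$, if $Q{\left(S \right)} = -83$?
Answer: $i \sqrt{4162} \approx 64.514 i$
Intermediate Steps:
$\sqrt{Q{\left(-95 \right)} - 4079} = \sqrt{-83 - 4079} = \sqrt{-4162} = i \sqrt{4162}$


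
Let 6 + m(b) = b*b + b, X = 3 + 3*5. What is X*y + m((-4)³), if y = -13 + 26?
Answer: 4260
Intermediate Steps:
X = 18 (X = 3 + 15 = 18)
m(b) = -6 + b + b² (m(b) = -6 + (b*b + b) = -6 + (b² + b) = -6 + (b + b²) = -6 + b + b²)
y = 13
X*y + m((-4)³) = 18*13 + (-6 + (-4)³ + ((-4)³)²) = 234 + (-6 - 64 + (-64)²) = 234 + (-6 - 64 + 4096) = 234 + 4026 = 4260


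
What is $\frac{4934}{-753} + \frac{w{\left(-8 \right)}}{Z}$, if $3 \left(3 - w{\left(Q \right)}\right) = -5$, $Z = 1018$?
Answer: $- \frac{2509649}{383277} \approx -6.5479$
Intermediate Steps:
$w{\left(Q \right)} = \frac{14}{3}$ ($w{\left(Q \right)} = 3 - - \frac{5}{3} = 3 + \frac{5}{3} = \frac{14}{3}$)
$\frac{4934}{-753} + \frac{w{\left(-8 \right)}}{Z} = \frac{4934}{-753} + \frac{14}{3 \cdot 1018} = 4934 \left(- \frac{1}{753}\right) + \frac{14}{3} \cdot \frac{1}{1018} = - \frac{4934}{753} + \frac{7}{1527} = - \frac{2509649}{383277}$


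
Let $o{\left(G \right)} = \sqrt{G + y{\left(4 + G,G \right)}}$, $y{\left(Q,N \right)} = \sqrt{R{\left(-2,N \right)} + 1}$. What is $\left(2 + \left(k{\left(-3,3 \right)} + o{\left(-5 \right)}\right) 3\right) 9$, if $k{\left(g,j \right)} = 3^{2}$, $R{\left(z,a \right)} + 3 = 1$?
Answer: $261 + 27 \sqrt{-5 + i} \approx 267.01 + 60.672 i$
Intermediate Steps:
$R{\left(z,a \right)} = -2$ ($R{\left(z,a \right)} = -3 + 1 = -2$)
$y{\left(Q,N \right)} = i$ ($y{\left(Q,N \right)} = \sqrt{-2 + 1} = \sqrt{-1} = i$)
$o{\left(G \right)} = \sqrt{i + G}$ ($o{\left(G \right)} = \sqrt{G + i} = \sqrt{i + G}$)
$k{\left(g,j \right)} = 9$
$\left(2 + \left(k{\left(-3,3 \right)} + o{\left(-5 \right)}\right) 3\right) 9 = \left(2 + \left(9 + \sqrt{i - 5}\right) 3\right) 9 = \left(2 + \left(9 + \sqrt{-5 + i}\right) 3\right) 9 = \left(2 + \left(27 + 3 \sqrt{-5 + i}\right)\right) 9 = \left(29 + 3 \sqrt{-5 + i}\right) 9 = 261 + 27 \sqrt{-5 + i}$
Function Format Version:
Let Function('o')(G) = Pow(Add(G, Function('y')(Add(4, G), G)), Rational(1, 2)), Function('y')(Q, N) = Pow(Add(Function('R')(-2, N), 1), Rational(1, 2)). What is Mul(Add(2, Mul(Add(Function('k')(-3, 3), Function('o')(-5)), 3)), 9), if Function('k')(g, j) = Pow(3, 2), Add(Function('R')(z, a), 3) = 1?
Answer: Add(261, Mul(27, Pow(Add(-5, I), Rational(1, 2)))) ≈ Add(267.01, Mul(60.672, I))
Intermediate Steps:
Function('R')(z, a) = -2 (Function('R')(z, a) = Add(-3, 1) = -2)
Function('y')(Q, N) = I (Function('y')(Q, N) = Pow(Add(-2, 1), Rational(1, 2)) = Pow(-1, Rational(1, 2)) = I)
Function('o')(G) = Pow(Add(I, G), Rational(1, 2)) (Function('o')(G) = Pow(Add(G, I), Rational(1, 2)) = Pow(Add(I, G), Rational(1, 2)))
Function('k')(g, j) = 9
Mul(Add(2, Mul(Add(Function('k')(-3, 3), Function('o')(-5)), 3)), 9) = Mul(Add(2, Mul(Add(9, Pow(Add(I, -5), Rational(1, 2))), 3)), 9) = Mul(Add(2, Mul(Add(9, Pow(Add(-5, I), Rational(1, 2))), 3)), 9) = Mul(Add(2, Add(27, Mul(3, Pow(Add(-5, I), Rational(1, 2))))), 9) = Mul(Add(29, Mul(3, Pow(Add(-5, I), Rational(1, 2)))), 9) = Add(261, Mul(27, Pow(Add(-5, I), Rational(1, 2))))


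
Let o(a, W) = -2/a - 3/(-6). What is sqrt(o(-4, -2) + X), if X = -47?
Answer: I*sqrt(46) ≈ 6.7823*I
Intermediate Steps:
o(a, W) = 1/2 - 2/a (o(a, W) = -2/a - 3*(-1/6) = -2/a + 1/2 = 1/2 - 2/a)
sqrt(o(-4, -2) + X) = sqrt((1/2)*(-4 - 4)/(-4) - 47) = sqrt((1/2)*(-1/4)*(-8) - 47) = sqrt(1 - 47) = sqrt(-46) = I*sqrt(46)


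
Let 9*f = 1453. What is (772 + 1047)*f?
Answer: 2643007/9 ≈ 2.9367e+5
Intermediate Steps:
f = 1453/9 (f = (⅑)*1453 = 1453/9 ≈ 161.44)
(772 + 1047)*f = (772 + 1047)*(1453/9) = 1819*(1453/9) = 2643007/9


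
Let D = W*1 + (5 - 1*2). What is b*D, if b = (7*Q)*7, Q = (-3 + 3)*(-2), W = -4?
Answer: 0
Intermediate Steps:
Q = 0 (Q = 0*(-2) = 0)
b = 0 (b = (7*0)*7 = 0*7 = 0)
D = -1 (D = -4*1 + (5 - 1*2) = -4 + (5 - 2) = -4 + 3 = -1)
b*D = 0*(-1) = 0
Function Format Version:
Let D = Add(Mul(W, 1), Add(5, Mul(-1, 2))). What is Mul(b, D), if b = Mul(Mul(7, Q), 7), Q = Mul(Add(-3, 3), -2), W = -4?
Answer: 0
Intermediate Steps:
Q = 0 (Q = Mul(0, -2) = 0)
b = 0 (b = Mul(Mul(7, 0), 7) = Mul(0, 7) = 0)
D = -1 (D = Add(Mul(-4, 1), Add(5, Mul(-1, 2))) = Add(-4, Add(5, -2)) = Add(-4, 3) = -1)
Mul(b, D) = Mul(0, -1) = 0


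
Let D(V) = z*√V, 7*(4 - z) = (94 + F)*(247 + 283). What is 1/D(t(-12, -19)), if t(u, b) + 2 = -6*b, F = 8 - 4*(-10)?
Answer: -√7/300928 ≈ -8.7920e-6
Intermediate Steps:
F = 48 (F = 8 + 40 = 48)
t(u, b) = -2 - 6*b
z = -75232/7 (z = 4 - (94 + 48)*(247 + 283)/7 = 4 - 142*530/7 = 4 - ⅐*75260 = 4 - 75260/7 = -75232/7 ≈ -10747.)
D(V) = -75232*√V/7
1/D(t(-12, -19)) = 1/(-75232*√(-2 - 6*(-19))/7) = 1/(-75232*√(-2 + 114)/7) = 1/(-300928*√7/7) = -√7/300928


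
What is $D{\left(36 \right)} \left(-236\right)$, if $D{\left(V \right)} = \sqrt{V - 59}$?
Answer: $- 236 i \sqrt{23} \approx - 1131.8 i$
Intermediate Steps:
$D{\left(V \right)} = \sqrt{-59 + V}$
$D{\left(36 \right)} \left(-236\right) = \sqrt{-59 + 36} \left(-236\right) = \sqrt{-23} \left(-236\right) = i \sqrt{23} \left(-236\right) = - 236 i \sqrt{23}$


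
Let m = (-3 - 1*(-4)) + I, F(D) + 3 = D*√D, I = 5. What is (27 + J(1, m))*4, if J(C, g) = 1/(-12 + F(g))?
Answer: 304/3 - 8*√6/3 ≈ 94.801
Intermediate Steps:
F(D) = -3 + D^(3/2) (F(D) = -3 + D*√D = -3 + D^(3/2))
m = 6 (m = (-3 - 1*(-4)) + 5 = (-3 + 4) + 5 = 1 + 5 = 6)
J(C, g) = 1/(-15 + g^(3/2)) (J(C, g) = 1/(-12 + (-3 + g^(3/2))) = 1/(-15 + g^(3/2)))
(27 + J(1, m))*4 = (27 + 1/(-15 + 6^(3/2)))*4 = (27 + 1/(-15 + 6*√6))*4 = 108 + 4/(-15 + 6*√6)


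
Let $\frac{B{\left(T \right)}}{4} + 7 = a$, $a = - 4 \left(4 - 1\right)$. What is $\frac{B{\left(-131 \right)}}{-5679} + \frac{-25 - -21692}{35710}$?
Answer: $\frac{125760853}{202797090} \approx 0.62013$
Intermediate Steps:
$a = -12$ ($a = \left(-4\right) 3 = -12$)
$B{\left(T \right)} = -76$ ($B{\left(T \right)} = -28 + 4 \left(-12\right) = -28 - 48 = -76$)
$\frac{B{\left(-131 \right)}}{-5679} + \frac{-25 - -21692}{35710} = - \frac{76}{-5679} + \frac{-25 - -21692}{35710} = \left(-76\right) \left(- \frac{1}{5679}\right) + \left(-25 + 21692\right) \frac{1}{35710} = \frac{76}{5679} + 21667 \cdot \frac{1}{35710} = \frac{76}{5679} + \frac{21667}{35710} = \frac{125760853}{202797090}$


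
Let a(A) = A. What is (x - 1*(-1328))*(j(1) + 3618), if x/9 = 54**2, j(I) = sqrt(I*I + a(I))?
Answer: 99755496 + 27572*sqrt(2) ≈ 9.9794e+7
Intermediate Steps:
j(I) = sqrt(I + I**2) (j(I) = sqrt(I*I + I) = sqrt(I**2 + I) = sqrt(I + I**2))
x = 26244 (x = 9*54**2 = 9*2916 = 26244)
(x - 1*(-1328))*(j(1) + 3618) = (26244 - 1*(-1328))*(sqrt(1*(1 + 1)) + 3618) = (26244 + 1328)*(sqrt(1*2) + 3618) = 27572*(sqrt(2) + 3618) = 27572*(3618 + sqrt(2)) = 99755496 + 27572*sqrt(2)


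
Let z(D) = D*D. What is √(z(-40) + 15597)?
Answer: √17197 ≈ 131.14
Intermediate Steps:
z(D) = D²
√(z(-40) + 15597) = √((-40)² + 15597) = √(1600 + 15597) = √17197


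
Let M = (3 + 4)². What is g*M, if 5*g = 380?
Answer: 3724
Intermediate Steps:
g = 76 (g = (⅕)*380 = 76)
M = 49 (M = 7² = 49)
g*M = 76*49 = 3724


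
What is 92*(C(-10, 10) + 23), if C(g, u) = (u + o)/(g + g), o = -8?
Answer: 10534/5 ≈ 2106.8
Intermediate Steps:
C(g, u) = (-8 + u)/(2*g) (C(g, u) = (u - 8)/(g + g) = (-8 + u)/((2*g)) = (-8 + u)*(1/(2*g)) = (-8 + u)/(2*g))
92*(C(-10, 10) + 23) = 92*((1/2)*(-8 + 10)/(-10) + 23) = 92*((1/2)*(-1/10)*2 + 23) = 92*(-1/10 + 23) = 92*(229/10) = 10534/5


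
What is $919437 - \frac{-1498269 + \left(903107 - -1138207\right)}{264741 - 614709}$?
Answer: $\frac{107258023687}{116656} \approx 9.1944 \cdot 10^{5}$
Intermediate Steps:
$919437 - \frac{-1498269 + \left(903107 - -1138207\right)}{264741 - 614709} = 919437 - \frac{-1498269 + \left(903107 + 1138207\right)}{-349968} = 919437 - \left(-1498269 + 2041314\right) \left(- \frac{1}{349968}\right) = 919437 - 543045 \left(- \frac{1}{349968}\right) = 919437 - - \frac{181015}{116656} = 919437 + \frac{181015}{116656} = \frac{107258023687}{116656}$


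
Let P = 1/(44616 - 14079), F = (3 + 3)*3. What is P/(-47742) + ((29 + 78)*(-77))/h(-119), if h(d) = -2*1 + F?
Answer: -6005808561761/11663179632 ≈ -514.94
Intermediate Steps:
F = 18 (F = 6*3 = 18)
h(d) = 16 (h(d) = -2*1 + 18 = -2 + 18 = 16)
P = 1/30537 ≈ 3.2747e-5
P/(-47742) + ((29 + 78)*(-77))/h(-119) = (1/30537)/(-47742) + ((29 + 78)*(-77))/16 = (1/30537)*(-1/47742) + (107*(-77))*(1/16) = -1/1457897454 - 8239*1/16 = -1/1457897454 - 8239/16 = -6005808561761/11663179632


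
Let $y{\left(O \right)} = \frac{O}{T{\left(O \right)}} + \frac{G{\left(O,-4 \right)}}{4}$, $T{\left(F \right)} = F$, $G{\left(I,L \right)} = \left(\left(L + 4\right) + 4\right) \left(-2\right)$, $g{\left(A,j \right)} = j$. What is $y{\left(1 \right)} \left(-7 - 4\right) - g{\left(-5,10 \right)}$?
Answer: $1$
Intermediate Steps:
$G{\left(I,L \right)} = -16 - 2 L$ ($G{\left(I,L \right)} = \left(\left(4 + L\right) + 4\right) \left(-2\right) = \left(8 + L\right) \left(-2\right) = -16 - 2 L$)
$y{\left(O \right)} = -1$ ($y{\left(O \right)} = \frac{O}{O} + \frac{-16 - -8}{4} = 1 + \left(-16 + 8\right) \frac{1}{4} = 1 - 2 = -1$)
$y{\left(1 \right)} \left(-7 - 4\right) - g{\left(-5,10 \right)} = - (-7 - 4) - 10 = \left(-1\right) \left(-11\right) - 10 = 11 - 10 = 1$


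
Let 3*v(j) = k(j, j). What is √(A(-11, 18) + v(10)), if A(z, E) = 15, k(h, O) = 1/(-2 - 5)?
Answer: √6594/21 ≈ 3.8668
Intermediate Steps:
k(h, O) = -⅐ (k(h, O) = 1/(-7) = -⅐)
v(j) = -1/21 (v(j) = (⅓)*(-⅐) = -1/21)
√(A(-11, 18) + v(10)) = √(15 - 1/21) = √(314/21) = √6594/21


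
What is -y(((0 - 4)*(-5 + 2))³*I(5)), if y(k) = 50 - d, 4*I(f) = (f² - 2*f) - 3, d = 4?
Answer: -46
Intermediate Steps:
I(f) = -¾ - f/2 + f²/4 (I(f) = ((f² - 2*f) - 3)/4 = (-3 + f² - 2*f)/4 = -¾ - f/2 + f²/4)
y(k) = 46 (y(k) = 50 - 1*4 = 50 - 4 = 46)
-y(((0 - 4)*(-5 + 2))³*I(5)) = -1*46 = -46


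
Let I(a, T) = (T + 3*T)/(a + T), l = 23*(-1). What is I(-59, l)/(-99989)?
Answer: -46/4099549 ≈ -1.1221e-5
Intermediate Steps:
l = -23
I(a, T) = 4*T/(T + a) (I(a, T) = (4*T)/(T + a) = 4*T/(T + a))
I(-59, l)/(-99989) = (4*(-23)/(-23 - 59))/(-99989) = (4*(-23)/(-82))*(-1/99989) = (4*(-23)*(-1/82))*(-1/99989) = (46/41)*(-1/99989) = -46/4099549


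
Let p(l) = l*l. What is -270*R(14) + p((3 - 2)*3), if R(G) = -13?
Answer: 3519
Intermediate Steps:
p(l) = l**2
-270*R(14) + p((3 - 2)*3) = -270*(-13) + ((3 - 2)*3)**2 = 3510 + (1*3)**2 = 3510 + 3**2 = 3510 + 9 = 3519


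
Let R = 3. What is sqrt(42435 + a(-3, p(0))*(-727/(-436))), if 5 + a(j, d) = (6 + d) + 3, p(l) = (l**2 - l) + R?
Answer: sqrt(2017235641)/218 ≈ 206.03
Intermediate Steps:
p(l) = 3 + l**2 - l (p(l) = (l**2 - l) + 3 = 3 + l**2 - l)
a(j, d) = 4 + d (a(j, d) = -5 + ((6 + d) + 3) = -5 + (9 + d) = 4 + d)
sqrt(42435 + a(-3, p(0))*(-727/(-436))) = sqrt(42435 + (4 + (3 + 0**2 - 1*0))*(-727/(-436))) = sqrt(42435 + (4 + (3 + 0 + 0))*(-727*(-1/436))) = sqrt(42435 + (4 + 3)*(727/436)) = sqrt(42435 + 7*(727/436)) = sqrt(42435 + 5089/436) = sqrt(18506749/436) = sqrt(2017235641)/218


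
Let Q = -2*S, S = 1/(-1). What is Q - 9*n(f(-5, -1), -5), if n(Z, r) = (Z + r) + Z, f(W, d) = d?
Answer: 65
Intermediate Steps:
S = -1
n(Z, r) = r + 2*Z
Q = 2 (Q = -2*(-1) = 2)
Q - 9*n(f(-5, -1), -5) = 2 - 9*(-5 + 2*(-1)) = 2 - 9*(-5 - 2) = 2 - 9*(-7) = 2 + 63 = 65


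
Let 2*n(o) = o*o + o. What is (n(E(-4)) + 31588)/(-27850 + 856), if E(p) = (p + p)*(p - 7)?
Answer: -17752/13497 ≈ -1.3153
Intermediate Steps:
E(p) = 2*p*(-7 + p) (E(p) = (2*p)*(-7 + p) = 2*p*(-7 + p))
n(o) = o/2 + o²/2 (n(o) = (o*o + o)/2 = (o² + o)/2 = (o + o²)/2 = o/2 + o²/2)
(n(E(-4)) + 31588)/(-27850 + 856) = ((2*(-4)*(-7 - 4))*(1 + 2*(-4)*(-7 - 4))/2 + 31588)/(-27850 + 856) = ((2*(-4)*(-11))*(1 + 2*(-4)*(-11))/2 + 31588)/(-26994) = ((½)*88*(1 + 88) + 31588)*(-1/26994) = ((½)*88*89 + 31588)*(-1/26994) = (3916 + 31588)*(-1/26994) = 35504*(-1/26994) = -17752/13497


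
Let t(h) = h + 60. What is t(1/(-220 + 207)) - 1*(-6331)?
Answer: 83082/13 ≈ 6390.9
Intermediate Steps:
t(h) = 60 + h
t(1/(-220 + 207)) - 1*(-6331) = (60 + 1/(-220 + 207)) - 1*(-6331) = (60 + 1/(-13)) + 6331 = (60 - 1/13) + 6331 = 779/13 + 6331 = 83082/13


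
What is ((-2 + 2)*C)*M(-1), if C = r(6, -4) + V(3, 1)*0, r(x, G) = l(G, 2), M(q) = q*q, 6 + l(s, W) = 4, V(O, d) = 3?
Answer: 0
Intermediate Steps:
l(s, W) = -2 (l(s, W) = -6 + 4 = -2)
M(q) = q**2
r(x, G) = -2
C = -2 (C = -2 + 3*0 = -2 + 0 = -2)
((-2 + 2)*C)*M(-1) = ((-2 + 2)*(-2))*(-1)**2 = (0*(-2))*1 = 0*1 = 0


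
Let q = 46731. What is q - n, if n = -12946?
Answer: 59677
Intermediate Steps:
q - n = 46731 - 1*(-12946) = 46731 + 12946 = 59677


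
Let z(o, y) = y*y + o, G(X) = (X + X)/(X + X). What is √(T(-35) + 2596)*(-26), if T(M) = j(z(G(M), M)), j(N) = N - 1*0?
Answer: -182*√78 ≈ -1607.4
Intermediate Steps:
G(X) = 1 (G(X) = (2*X)/((2*X)) = (2*X)*(1/(2*X)) = 1)
z(o, y) = o + y² (z(o, y) = y² + o = o + y²)
j(N) = N (j(N) = N + 0 = N)
T(M) = 1 + M²
√(T(-35) + 2596)*(-26) = √((1 + (-35)²) + 2596)*(-26) = √((1 + 1225) + 2596)*(-26) = √(1226 + 2596)*(-26) = √3822*(-26) = (7*√78)*(-26) = -182*√78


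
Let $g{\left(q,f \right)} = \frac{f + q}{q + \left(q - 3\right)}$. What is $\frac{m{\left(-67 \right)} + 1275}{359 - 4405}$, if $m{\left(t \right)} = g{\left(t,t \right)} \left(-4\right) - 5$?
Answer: $- \frac{86727}{277151} \approx -0.31292$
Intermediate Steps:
$g{\left(q,f \right)} = \frac{f + q}{-3 + 2 q}$ ($g{\left(q,f \right)} = \frac{f + q}{q + \left(-3 + q\right)} = \frac{f + q}{-3 + 2 q}$)
$m{\left(t \right)} = -5 - \frac{8 t}{-3 + 2 t}$ ($m{\left(t \right)} = \frac{t + t}{-3 + 2 t} \left(-4\right) - 5 = \frac{2 t}{-3 + 2 t} \left(-4\right) - 5 = - \frac{8 t}{-3 + 2 t} - 5 = -5 - \frac{8 t}{-3 + 2 t}$)
$\frac{m{\left(-67 \right)} + 1275}{359 - 4405} = \frac{\frac{3 \left(5 - -402\right)}{-3 + 2 \left(-67\right)} + 1275}{359 - 4405} = \frac{\frac{3 \left(5 + 402\right)}{-3 - 134} + 1275}{-4046} = \left(3 \frac{1}{-137} \cdot 407 + 1275\right) \left(- \frac{1}{4046}\right) = \left(3 \left(- \frac{1}{137}\right) 407 + 1275\right) \left(- \frac{1}{4046}\right) = \left(- \frac{1221}{137} + 1275\right) \left(- \frac{1}{4046}\right) = \frac{173454}{137} \left(- \frac{1}{4046}\right) = - \frac{86727}{277151}$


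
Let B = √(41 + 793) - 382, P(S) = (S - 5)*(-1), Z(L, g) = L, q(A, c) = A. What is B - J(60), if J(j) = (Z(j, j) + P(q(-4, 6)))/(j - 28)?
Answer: -12293/32 + √834 ≈ -355.28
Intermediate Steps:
P(S) = 5 - S (P(S) = (-5 + S)*(-1) = 5 - S)
J(j) = (9 + j)/(-28 + j) (J(j) = (j + (5 - 1*(-4)))/(j - 28) = (j + (5 + 4))/(-28 + j) = (j + 9)/(-28 + j) = (9 + j)/(-28 + j))
B = -382 + √834 (B = √834 - 382 = -382 + √834 ≈ -353.12)
B - J(60) = (-382 + √834) - (9 + 60)/(-28 + 60) = (-382 + √834) - 69/32 = -12293/32 + √834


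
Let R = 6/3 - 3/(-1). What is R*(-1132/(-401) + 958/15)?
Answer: 401138/1203 ≈ 333.45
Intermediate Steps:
R = 5 (R = 6*(1/3) - 3*(-1) = 2 + 3 = 5)
R*(-1132/(-401) + 958/15) = 5*(-1132/(-401) + 958/15) = 5*(-1132*(-1/401) + 958*(1/15)) = 5*(1132/401 + 958/15) = 5*(401138/6015) = 401138/1203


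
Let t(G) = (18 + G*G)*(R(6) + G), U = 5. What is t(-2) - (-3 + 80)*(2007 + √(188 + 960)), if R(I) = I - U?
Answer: -154561 - 154*√287 ≈ -1.5717e+5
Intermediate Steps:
R(I) = -5 + I (R(I) = I - 1*5 = I - 5 = -5 + I)
t(G) = (1 + G)*(18 + G²) (t(G) = (18 + G*G)*((-5 + 6) + G) = (18 + G²)*(1 + G) = (1 + G)*(18 + G²))
t(-2) - (-3 + 80)*(2007 + √(188 + 960)) = (18 + (-2)² + (-2)³ + 18*(-2)) - (-3 + 80)*(2007 + √(188 + 960)) = (18 + 4 - 8 - 36) - 77*(2007 + √1148) = -22 - 77*(2007 + 2*√287) = -22 - (154539 + 154*√287) = -22 + (-154539 - 154*√287) = -154561 - 154*√287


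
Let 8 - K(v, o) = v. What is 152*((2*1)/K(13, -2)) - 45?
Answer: -529/5 ≈ -105.80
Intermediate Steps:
K(v, o) = 8 - v
152*((2*1)/K(13, -2)) - 45 = 152*((2*1)/(8 - 1*13)) - 45 = 152*(2/(8 - 13)) - 45 = 152*(2/(-5)) - 45 = 152*(2*(-⅕)) - 45 = 152*(-⅖) - 45 = -304/5 - 45 = -529/5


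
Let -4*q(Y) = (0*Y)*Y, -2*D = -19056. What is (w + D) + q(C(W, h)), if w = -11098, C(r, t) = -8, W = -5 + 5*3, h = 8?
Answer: -1570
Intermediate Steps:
W = 10 (W = -5 + 15 = 10)
D = 9528 (D = -½*(-19056) = 9528)
q(Y) = 0 (q(Y) = -0*Y*Y/4 = -0*Y = -¼*0 = 0)
(w + D) + q(C(W, h)) = (-11098 + 9528) + 0 = -1570 + 0 = -1570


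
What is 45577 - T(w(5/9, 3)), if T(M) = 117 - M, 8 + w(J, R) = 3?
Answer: 45455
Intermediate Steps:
w(J, R) = -5 (w(J, R) = -8 + 3 = -5)
45577 - T(w(5/9, 3)) = 45577 - (117 - 1*(-5)) = 45577 - (117 + 5) = 45577 - 1*122 = 45577 - 122 = 45455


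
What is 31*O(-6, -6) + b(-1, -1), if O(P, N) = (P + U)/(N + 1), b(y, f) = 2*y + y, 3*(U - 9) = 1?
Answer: -71/3 ≈ -23.667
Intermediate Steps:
U = 28/3 (U = 9 + (⅓)*1 = 9 + ⅓ = 28/3 ≈ 9.3333)
b(y, f) = 3*y
O(P, N) = (28/3 + P)/(1 + N) (O(P, N) = (P + 28/3)/(N + 1) = (28/3 + P)/(1 + N))
31*O(-6, -6) + b(-1, -1) = 31*((28/3 - 6)/(1 - 6)) + 3*(-1) = 31*((10/3)/(-5)) - 3 = 31*(-⅕*10/3) - 3 = 31*(-⅔) - 3 = -62/3 - 3 = -71/3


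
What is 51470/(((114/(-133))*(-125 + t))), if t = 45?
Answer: 36029/48 ≈ 750.60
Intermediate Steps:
51470/(((114/(-133))*(-125 + t))) = 51470/(((114/(-133))*(-125 + 45))) = 51470/(((114*(-1/133))*(-80))) = 51470/((-6/7*(-80))) = 51470/(480/7) = 51470*(7/480) = 36029/48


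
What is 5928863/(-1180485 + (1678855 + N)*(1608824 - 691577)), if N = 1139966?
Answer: 5928863/2585553925302 ≈ 2.2931e-6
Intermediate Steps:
5928863/(-1180485 + (1678855 + N)*(1608824 - 691577)) = 5928863/(-1180485 + (1678855 + 1139966)*(1608824 - 691577)) = 5928863/(-1180485 + 2818821*917247) = 5928863/(-1180485 + 2585555105787) = 5928863/2585553925302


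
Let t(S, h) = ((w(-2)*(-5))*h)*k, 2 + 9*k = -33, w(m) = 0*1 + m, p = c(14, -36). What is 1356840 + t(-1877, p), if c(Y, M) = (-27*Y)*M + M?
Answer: 829040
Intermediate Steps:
c(Y, M) = M - 27*M*Y (c(Y, M) = -27*M*Y + M = M - 27*M*Y)
p = 13572 (p = -36*(1 - 27*14) = -36*(1 - 378) = -36*(-377) = 13572)
w(m) = m (w(m) = 0 + m = m)
k = -35/9 (k = -2/9 + (⅑)*(-33) = -2/9 - 11/3 = -35/9 ≈ -3.8889)
t(S, h) = -350*h/9 (t(S, h) = ((-2*(-5))*h)*(-35/9) = (10*h)*(-35/9) = -350*h/9)
1356840 + t(-1877, p) = 1356840 - 350/9*13572 = 1356840 - 527800 = 829040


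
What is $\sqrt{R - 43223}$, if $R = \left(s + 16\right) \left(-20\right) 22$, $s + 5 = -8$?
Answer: $i \sqrt{44543} \approx 211.05 i$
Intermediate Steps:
$s = -13$ ($s = -5 - 8 = -13$)
$R = -1320$ ($R = \left(-13 + 16\right) \left(-20\right) 22 = 3 \left(-20\right) 22 = \left(-60\right) 22 = -1320$)
$\sqrt{R - 43223} = \sqrt{-1320 - 43223} = \sqrt{-44543} = i \sqrt{44543}$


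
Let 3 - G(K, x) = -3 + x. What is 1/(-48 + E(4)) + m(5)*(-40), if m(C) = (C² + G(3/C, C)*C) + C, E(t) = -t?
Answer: -72801/52 ≈ -1400.0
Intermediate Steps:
G(K, x) = 6 - x (G(K, x) = 3 - (-3 + x) = 3 + (3 - x) = 6 - x)
m(C) = C + C² + C*(6 - C) (m(C) = (C² + (6 - C)*C) + C = (C² + C*(6 - C)) + C = C + C² + C*(6 - C))
1/(-48 + E(4)) + m(5)*(-40) = 1/(-48 - 1*4) + (7*5)*(-40) = 1/(-48 - 4) + 35*(-40) = 1/(-52) - 1400 = -1/52 - 1400 = -72801/52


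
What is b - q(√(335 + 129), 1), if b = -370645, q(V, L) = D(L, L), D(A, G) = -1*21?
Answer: -370624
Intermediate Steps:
D(A, G) = -21
q(V, L) = -21
b - q(√(335 + 129), 1) = -370645 - 1*(-21) = -370645 + 21 = -370624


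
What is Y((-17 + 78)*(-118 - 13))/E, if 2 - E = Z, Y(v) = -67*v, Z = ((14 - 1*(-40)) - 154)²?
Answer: -535397/9998 ≈ -53.550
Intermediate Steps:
Z = 10000 (Z = ((14 + 40) - 154)² = (54 - 154)² = (-100)² = 10000)
E = -9998 (E = 2 - 1*10000 = 2 - 10000 = -9998)
Y((-17 + 78)*(-118 - 13))/E = -67*(-17 + 78)*(-118 - 13)/(-9998) = -4087*(-131)*(-1/9998) = -67*(-7991)*(-1/9998) = 535397*(-1/9998) = -535397/9998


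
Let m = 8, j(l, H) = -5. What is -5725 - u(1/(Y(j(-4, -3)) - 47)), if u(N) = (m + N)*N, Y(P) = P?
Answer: -15479985/2704 ≈ -5724.8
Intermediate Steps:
u(N) = N*(8 + N) (u(N) = (8 + N)*N = N*(8 + N))
-5725 - u(1/(Y(j(-4, -3)) - 47)) = -5725 - (8 + 1/(-5 - 47))/(-5 - 47) = -5725 - (8 + 1/(-52))/(-52) = -5725 - (-1)*(8 - 1/52)/52 = -5725 - (-1)*415/(52*52) = -5725 - 1*(-415/2704) = -5725 + 415/2704 = -15479985/2704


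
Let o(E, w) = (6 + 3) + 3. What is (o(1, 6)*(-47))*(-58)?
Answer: 32712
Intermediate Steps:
o(E, w) = 12 (o(E, w) = 9 + 3 = 12)
(o(1, 6)*(-47))*(-58) = (12*(-47))*(-58) = -564*(-58) = 32712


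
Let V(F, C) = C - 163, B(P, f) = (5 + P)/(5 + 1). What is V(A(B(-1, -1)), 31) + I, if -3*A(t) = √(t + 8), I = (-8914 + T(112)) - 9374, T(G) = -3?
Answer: -18423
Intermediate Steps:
B(P, f) = ⅚ + P/6 (B(P, f) = (5 + P)/6 = (5 + P)*(⅙) = ⅚ + P/6)
I = -18291 (I = (-8914 - 3) - 9374 = -8917 - 9374 = -18291)
A(t) = -√(8 + t)/3 (A(t) = -√(t + 8)/3 = -√(8 + t)/3)
V(F, C) = -163 + C
V(A(B(-1, -1)), 31) + I = (-163 + 31) - 18291 = -132 - 18291 = -18423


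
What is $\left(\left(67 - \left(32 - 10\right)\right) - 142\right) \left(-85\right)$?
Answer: $8245$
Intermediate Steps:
$\left(\left(67 - \left(32 - 10\right)\right) - 142\right) \left(-85\right) = \left(\left(67 - 22\right) - 142\right) \left(-85\right) = \left(45 - 142\right) \left(-85\right) = \left(-97\right) \left(-85\right) = 8245$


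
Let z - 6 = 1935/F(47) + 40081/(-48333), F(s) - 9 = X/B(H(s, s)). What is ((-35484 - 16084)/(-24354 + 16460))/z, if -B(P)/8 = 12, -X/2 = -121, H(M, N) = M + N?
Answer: 387573820392/18025527566969 ≈ 0.021501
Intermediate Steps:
X = 242 (X = -2*(-121) = 242)
B(P) = -96 (B(P) = -8*12 = -96)
F(s) = 311/48 (F(s) = 9 + 242/(-96) = 9 + 242*(-1/96) = 9 - 121/48 = 311/48)
z = 4566893227/15031563 (z = 6 + (1935/(311/48) + 40081/(-48333)) = 6 + (1935*(48/311) + 40081*(-1/48333)) = 6 + (92880/311 - 40081/48333) = 6 + 4476703849/15031563 = 4566893227/15031563 ≈ 303.82)
((-35484 - 16084)/(-24354 + 16460))/z = ((-35484 - 16084)/(-24354 + 16460))/(4566893227/15031563) = -51568/(-7894)*(15031563/4566893227) = -51568*(-1/7894)*(15031563/4566893227) = (25784/3947)*(15031563/4566893227) = 387573820392/18025527566969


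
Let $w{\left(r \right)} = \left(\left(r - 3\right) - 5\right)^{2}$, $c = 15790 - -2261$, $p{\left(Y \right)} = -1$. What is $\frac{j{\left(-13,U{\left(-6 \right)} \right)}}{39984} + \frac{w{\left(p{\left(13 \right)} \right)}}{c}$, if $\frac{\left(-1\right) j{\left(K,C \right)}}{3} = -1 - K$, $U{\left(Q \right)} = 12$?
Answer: $\frac{71913}{20048644} \approx 0.0035869$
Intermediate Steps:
$j{\left(K,C \right)} = 3 + 3 K$ ($j{\left(K,C \right)} = - 3 \left(-1 - K\right) = 3 + 3 K$)
$c = 18051$ ($c = 15790 + 2261 = 18051$)
$w{\left(r \right)} = \left(-8 + r\right)^{2}$ ($w{\left(r \right)} = \left(\left(r - 3\right) - 5\right)^{2} = \left(\left(-3 + r\right) - 5\right)^{2} = \left(-8 + r\right)^{2}$)
$\frac{j{\left(-13,U{\left(-6 \right)} \right)}}{39984} + \frac{w{\left(p{\left(13 \right)} \right)}}{c} = \frac{3 + 3 \left(-13\right)}{39984} + \frac{\left(-8 - 1\right)^{2}}{18051} = \left(3 - 39\right) \frac{1}{39984} + \left(-9\right)^{2} \cdot \frac{1}{18051} = \left(-36\right) \frac{1}{39984} + 81 \cdot \frac{1}{18051} = - \frac{3}{3332} + \frac{27}{6017} = \frac{71913}{20048644}$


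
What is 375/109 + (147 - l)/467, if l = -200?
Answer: 212948/50903 ≈ 4.1834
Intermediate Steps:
375/109 + (147 - l)/467 = 375/109 + (147 - 1*(-200))/467 = 375*(1/109) + (147 + 200)*(1/467) = 375/109 + 347*(1/467) = 375/109 + 347/467 = 212948/50903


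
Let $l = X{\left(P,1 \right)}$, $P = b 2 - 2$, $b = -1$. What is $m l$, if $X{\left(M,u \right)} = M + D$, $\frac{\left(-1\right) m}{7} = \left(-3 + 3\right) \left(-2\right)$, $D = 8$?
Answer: $0$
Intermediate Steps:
$P = -4$ ($P = \left(-1\right) 2 - 2 = -2 - 2 = -4$)
$m = 0$ ($m = - 7 \left(-3 + 3\right) \left(-2\right) = - 7 \cdot 0 \left(-2\right) = \left(-7\right) 0 = 0$)
$X{\left(M,u \right)} = 8 + M$ ($X{\left(M,u \right)} = M + 8 = 8 + M$)
$l = 4$ ($l = 8 - 4 = 4$)
$m l = 0 \cdot 4 = 0$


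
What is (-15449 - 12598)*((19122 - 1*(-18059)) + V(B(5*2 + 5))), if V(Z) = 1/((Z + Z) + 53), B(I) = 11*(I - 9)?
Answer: -192920896842/185 ≈ -1.0428e+9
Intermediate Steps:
B(I) = -99 + 11*I (B(I) = 11*(-9 + I) = -99 + 11*I)
V(Z) = 1/(53 + 2*Z) (V(Z) = 1/(2*Z + 53) = 1/(53 + 2*Z))
(-15449 - 12598)*((19122 - 1*(-18059)) + V(B(5*2 + 5))) = (-15449 - 12598)*((19122 - 1*(-18059)) + 1/(53 + 2*(-99 + 11*(5*2 + 5)))) = -28047*((19122 + 18059) + 1/(53 + 2*(-99 + 11*(10 + 5)))) = -28047*(37181 + 1/(53 + 2*(-99 + 11*15))) = -28047*(37181 + 1/(53 + 2*(-99 + 165))) = -28047*(37181 + 1/(53 + 2*66)) = -28047*(37181 + 1/(53 + 132)) = -28047*(37181 + 1/185) = -28047*6878486/185 = -192920896842/185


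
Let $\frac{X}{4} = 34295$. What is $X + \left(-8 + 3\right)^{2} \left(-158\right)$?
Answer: $133230$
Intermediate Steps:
$X = 137180$ ($X = 4 \cdot 34295 = 137180$)
$X + \left(-8 + 3\right)^{2} \left(-158\right) = 137180 + \left(-8 + 3\right)^{2} \left(-158\right) = 137180 + \left(-5\right)^{2} \left(-158\right) = 137180 + 25 \left(-158\right) = 137180 - 3950 = 133230$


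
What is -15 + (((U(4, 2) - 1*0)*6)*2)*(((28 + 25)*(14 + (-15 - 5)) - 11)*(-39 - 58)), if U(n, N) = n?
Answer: 1531809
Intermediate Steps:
-15 + (((U(4, 2) - 1*0)*6)*2)*(((28 + 25)*(14 + (-15 - 5)) - 11)*(-39 - 58)) = -15 + (((4 - 1*0)*6)*2)*(((28 + 25)*(14 + (-15 - 5)) - 11)*(-39 - 58)) = -15 + (((4 + 0)*6)*2)*((53*(14 - 20) - 11)*(-97)) = -15 + ((4*6)*2)*((53*(-6) - 11)*(-97)) = -15 + (24*2)*((-318 - 11)*(-97)) = -15 + 48*(-329*(-97)) = -15 + 48*31913 = -15 + 1531824 = 1531809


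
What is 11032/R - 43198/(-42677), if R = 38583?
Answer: 2137521098/1646606691 ≈ 1.2981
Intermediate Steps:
11032/R - 43198/(-42677) = 11032/38583 - 43198/(-42677) = 11032*(1/38583) - 43198*(-1/42677) = 11032/38583 + 43198/42677 = 2137521098/1646606691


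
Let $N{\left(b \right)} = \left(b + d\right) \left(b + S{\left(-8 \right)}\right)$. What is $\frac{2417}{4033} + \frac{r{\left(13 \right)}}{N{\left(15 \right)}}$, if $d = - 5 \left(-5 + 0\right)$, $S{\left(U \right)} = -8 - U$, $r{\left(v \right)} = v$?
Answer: $\frac{1502629}{2419800} \approx 0.62097$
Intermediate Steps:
$d = 25$ ($d = \left(-5\right) \left(-5\right) = 25$)
$N{\left(b \right)} = b \left(25 + b\right)$ ($N{\left(b \right)} = \left(b + 25\right) \left(b - 0\right) = \left(25 + b\right) \left(b + \left(-8 + 8\right)\right) = \left(25 + b\right) \left(b + 0\right) = \left(25 + b\right) b = b \left(25 + b\right)$)
$\frac{2417}{4033} + \frac{r{\left(13 \right)}}{N{\left(15 \right)}} = \frac{2417}{4033} + \frac{13}{15 \left(25 + 15\right)} = 2417 \cdot \frac{1}{4033} + \frac{13}{15 \cdot 40} = \frac{2417}{4033} + \frac{13}{600} = \frac{1502629}{2419800}$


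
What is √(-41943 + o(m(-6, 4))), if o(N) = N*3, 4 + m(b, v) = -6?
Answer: I*√41973 ≈ 204.87*I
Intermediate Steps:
m(b, v) = -10 (m(b, v) = -4 - 6 = -10)
o(N) = 3*N
√(-41943 + o(m(-6, 4))) = √(-41943 + 3*(-10)) = √(-41943 - 30) = √(-41973) = I*√41973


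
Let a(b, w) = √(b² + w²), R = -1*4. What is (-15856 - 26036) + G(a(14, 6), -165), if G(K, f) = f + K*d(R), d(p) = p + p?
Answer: -42057 - 16*√58 ≈ -42179.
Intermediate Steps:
R = -4
d(p) = 2*p
G(K, f) = f - 8*K (G(K, f) = f + K*(2*(-4)) = f + K*(-8) = f - 8*K)
(-15856 - 26036) + G(a(14, 6), -165) = (-15856 - 26036) + (-165 - 8*√(14² + 6²)) = -41892 + (-165 - 8*√(196 + 36)) = -41892 + (-165 - 16*√58) = -42057 - 16*√58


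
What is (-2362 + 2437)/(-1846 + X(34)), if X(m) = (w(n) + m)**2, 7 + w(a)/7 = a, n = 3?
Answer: -15/362 ≈ -0.041436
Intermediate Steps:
w(a) = -49 + 7*a
X(m) = (-28 + m)**2 (X(m) = ((-49 + 7*3) + m)**2 = ((-49 + 21) + m)**2 = (-28 + m)**2)
(-2362 + 2437)/(-1846 + X(34)) = (-2362 + 2437)/(-1846 + (-28 + 34)**2) = 75/(-1846 + 6**2) = 75/(-1846 + 36) = 75/(-1810) = 75*(-1/1810) = -15/362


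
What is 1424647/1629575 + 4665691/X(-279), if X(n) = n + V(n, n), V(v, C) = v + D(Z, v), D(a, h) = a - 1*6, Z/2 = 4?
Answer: -7602301307593/906043700 ≈ -8390.7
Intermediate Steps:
Z = 8 (Z = 2*4 = 8)
D(a, h) = -6 + a (D(a, h) = a - 6 = -6 + a)
V(v, C) = 2 + v (V(v, C) = v + (-6 + 8) = v + 2 = 2 + v)
X(n) = 2 + 2*n (X(n) = n + (2 + n) = 2 + 2*n)
1424647/1629575 + 4665691/X(-279) = 1424647/1629575 + 4665691/(2 + 2*(-279)) = 1424647*(1/1629575) + 4665691/(2 - 558) = 1424647/1629575 + 4665691/(-556) = 1424647/1629575 + 4665691*(-1/556) = 1424647/1629575 - 4665691/556 = -7602301307593/906043700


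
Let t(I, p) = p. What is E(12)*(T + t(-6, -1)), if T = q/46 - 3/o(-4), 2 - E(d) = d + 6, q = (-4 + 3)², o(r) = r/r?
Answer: 1464/23 ≈ 63.652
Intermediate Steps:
o(r) = 1
q = 1 (q = (-1)² = 1)
E(d) = -4 - d (E(d) = 2 - (d + 6) = 2 - (6 + d) = 2 + (-6 - d) = -4 - d)
T = -137/46 (T = 1/46 - 3/1 = 1*(1/46) - 3*1 = 1/46 - 3 = -137/46 ≈ -2.9783)
E(12)*(T + t(-6, -1)) = (-4 - 1*12)*(-137/46 - 1) = (-4 - 12)*(-183/46) = -16*(-183/46) = 1464/23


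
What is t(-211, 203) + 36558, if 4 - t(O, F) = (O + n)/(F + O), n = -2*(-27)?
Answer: 292339/8 ≈ 36542.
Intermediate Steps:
n = 54
t(O, F) = 4 - (54 + O)/(F + O) (t(O, F) = 4 - (O + 54)/(F + O) = 4 - (54 + O)/(F + O))
t(-211, 203) + 36558 = (-54 + 3*(-211) + 4*203)/(203 - 211) + 36558 = (-54 - 633 + 812)/(-8) + 36558 = -⅛*125 + 36558 = -125/8 + 36558 = 292339/8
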